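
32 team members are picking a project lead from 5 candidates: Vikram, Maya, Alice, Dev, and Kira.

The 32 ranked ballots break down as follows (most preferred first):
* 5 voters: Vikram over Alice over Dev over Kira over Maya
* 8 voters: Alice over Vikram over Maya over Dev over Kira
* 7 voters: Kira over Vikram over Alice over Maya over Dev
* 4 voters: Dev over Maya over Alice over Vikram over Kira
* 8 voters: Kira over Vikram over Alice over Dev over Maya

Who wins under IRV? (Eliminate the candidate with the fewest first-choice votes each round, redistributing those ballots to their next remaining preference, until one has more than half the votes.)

Alice

Round 1: Vikram 5, Maya 0, Alice 8, Dev 4, Kira 15. Maya eliminated.
Round 2: Vikram 5, Alice 8, Dev 4, Kira 15. Dev eliminated.
Round 3: Vikram 5, Alice 12, Kira 15. Vikram eliminated.
Round 4: Alice 17, Kira 15. Alice has a majority (≥17).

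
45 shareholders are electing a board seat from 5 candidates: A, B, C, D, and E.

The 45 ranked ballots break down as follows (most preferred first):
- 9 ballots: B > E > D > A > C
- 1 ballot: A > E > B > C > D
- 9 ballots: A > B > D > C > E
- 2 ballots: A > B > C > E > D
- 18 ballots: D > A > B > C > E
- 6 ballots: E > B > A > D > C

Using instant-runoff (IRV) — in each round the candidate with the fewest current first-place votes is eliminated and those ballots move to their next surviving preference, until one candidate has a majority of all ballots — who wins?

Round 1: A 12, B 9, C 0, D 18, E 6. C eliminated.
Round 2: A 12, B 9, D 18, E 6. E eliminated.
Round 3: A 12, B 15, D 18. A eliminated.
Round 4: B 27, D 18. B has a majority (≥23).

B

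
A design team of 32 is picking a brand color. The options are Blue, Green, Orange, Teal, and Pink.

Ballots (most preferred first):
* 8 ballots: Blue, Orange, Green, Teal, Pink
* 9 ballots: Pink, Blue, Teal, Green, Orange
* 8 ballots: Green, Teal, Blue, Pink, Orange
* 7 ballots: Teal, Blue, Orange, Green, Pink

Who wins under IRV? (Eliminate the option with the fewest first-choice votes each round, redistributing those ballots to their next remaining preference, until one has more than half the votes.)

Round 1: Blue 8, Green 8, Orange 0, Teal 7, Pink 9. Orange eliminated.
Round 2: Blue 8, Green 8, Teal 7, Pink 9. Teal eliminated.
Round 3: Blue 15, Green 8, Pink 9. Green eliminated.
Round 4: Blue 23, Pink 9. Blue has a majority (≥17).

Blue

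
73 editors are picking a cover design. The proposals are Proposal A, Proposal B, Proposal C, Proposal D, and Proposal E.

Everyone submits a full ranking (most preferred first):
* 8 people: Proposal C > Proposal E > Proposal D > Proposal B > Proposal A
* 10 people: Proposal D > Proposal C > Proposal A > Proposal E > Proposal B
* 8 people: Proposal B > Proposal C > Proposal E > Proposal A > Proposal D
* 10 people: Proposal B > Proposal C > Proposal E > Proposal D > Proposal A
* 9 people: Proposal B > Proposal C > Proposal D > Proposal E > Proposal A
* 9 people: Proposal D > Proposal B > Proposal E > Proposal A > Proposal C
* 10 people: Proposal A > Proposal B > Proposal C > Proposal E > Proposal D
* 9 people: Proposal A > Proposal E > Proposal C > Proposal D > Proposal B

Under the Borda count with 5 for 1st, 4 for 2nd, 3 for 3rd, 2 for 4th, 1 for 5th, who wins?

Proposal A: 8×1 + 10×3 + 8×2 + 10×1 + 9×1 + 9×2 + 10×5 + 9×5 = 186
Proposal B: 8×2 + 10×1 + 8×5 + 10×5 + 9×5 + 9×4 + 10×4 + 9×1 = 246
Proposal C: 8×5 + 10×4 + 8×4 + 10×4 + 9×4 + 9×1 + 10×3 + 9×3 = 254
Proposal D: 8×3 + 10×5 + 8×1 + 10×2 + 9×3 + 9×5 + 10×1 + 9×2 = 202
Proposal E: 8×4 + 10×2 + 8×3 + 10×3 + 9×2 + 9×3 + 10×2 + 9×4 = 207

Proposal C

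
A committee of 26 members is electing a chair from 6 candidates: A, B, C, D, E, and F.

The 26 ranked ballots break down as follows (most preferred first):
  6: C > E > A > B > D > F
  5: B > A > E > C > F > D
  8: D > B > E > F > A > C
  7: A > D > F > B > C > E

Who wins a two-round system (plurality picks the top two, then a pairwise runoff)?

Round 1 first-place votes: A 7, B 5, C 6, D 8, E 0, F 0. D and A advance.
Runoff: D is ranked above A on 8 ballots, A above D on 18.

A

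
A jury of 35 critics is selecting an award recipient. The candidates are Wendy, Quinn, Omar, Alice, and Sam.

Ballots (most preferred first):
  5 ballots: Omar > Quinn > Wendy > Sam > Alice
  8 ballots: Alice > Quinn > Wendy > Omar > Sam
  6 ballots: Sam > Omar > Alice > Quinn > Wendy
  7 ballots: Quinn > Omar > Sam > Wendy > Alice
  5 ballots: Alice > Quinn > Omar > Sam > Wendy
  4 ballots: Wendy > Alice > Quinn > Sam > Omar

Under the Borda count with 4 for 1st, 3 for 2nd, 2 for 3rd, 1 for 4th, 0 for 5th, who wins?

Quinn

Wendy: 5×2 + 8×2 + 6×0 + 7×1 + 5×0 + 4×4 = 49
Quinn: 5×3 + 8×3 + 6×1 + 7×4 + 5×3 + 4×2 = 96
Omar: 5×4 + 8×1 + 6×3 + 7×3 + 5×2 + 4×0 = 77
Alice: 5×0 + 8×4 + 6×2 + 7×0 + 5×4 + 4×3 = 76
Sam: 5×1 + 8×0 + 6×4 + 7×2 + 5×1 + 4×1 = 52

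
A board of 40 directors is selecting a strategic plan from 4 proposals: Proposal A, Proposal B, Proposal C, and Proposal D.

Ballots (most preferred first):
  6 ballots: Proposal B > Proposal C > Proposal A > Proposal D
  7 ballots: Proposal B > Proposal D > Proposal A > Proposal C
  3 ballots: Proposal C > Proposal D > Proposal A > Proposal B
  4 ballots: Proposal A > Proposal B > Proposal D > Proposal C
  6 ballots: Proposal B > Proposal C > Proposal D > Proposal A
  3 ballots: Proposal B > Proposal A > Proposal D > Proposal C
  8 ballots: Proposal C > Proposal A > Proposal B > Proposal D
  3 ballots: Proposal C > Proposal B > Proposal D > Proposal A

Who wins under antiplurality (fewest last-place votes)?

Proposal B

Last-place votes: Proposal A 9, Proposal B 3, Proposal C 14, Proposal D 14.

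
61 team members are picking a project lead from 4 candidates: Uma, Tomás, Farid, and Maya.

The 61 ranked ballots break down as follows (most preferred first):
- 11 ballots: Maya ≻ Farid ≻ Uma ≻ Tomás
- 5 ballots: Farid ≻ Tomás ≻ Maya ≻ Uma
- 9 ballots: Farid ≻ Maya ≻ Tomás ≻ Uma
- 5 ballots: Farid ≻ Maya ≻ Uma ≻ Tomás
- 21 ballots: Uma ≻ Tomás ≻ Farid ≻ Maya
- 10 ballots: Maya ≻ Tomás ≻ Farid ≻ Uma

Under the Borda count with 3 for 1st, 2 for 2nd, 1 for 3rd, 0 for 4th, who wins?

Uma: 11×1 + 5×0 + 9×0 + 5×1 + 21×3 + 10×0 = 79
Tomás: 11×0 + 5×2 + 9×1 + 5×0 + 21×2 + 10×2 = 81
Farid: 11×2 + 5×3 + 9×3 + 5×3 + 21×1 + 10×1 = 110
Maya: 11×3 + 5×1 + 9×2 + 5×2 + 21×0 + 10×3 = 96

Farid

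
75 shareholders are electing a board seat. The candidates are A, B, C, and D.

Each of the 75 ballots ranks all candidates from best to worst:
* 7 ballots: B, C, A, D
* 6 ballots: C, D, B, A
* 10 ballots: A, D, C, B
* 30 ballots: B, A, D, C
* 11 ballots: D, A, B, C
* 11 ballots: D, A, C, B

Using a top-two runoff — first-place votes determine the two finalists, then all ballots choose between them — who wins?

D

Round 1 first-place votes: A 10, B 37, C 6, D 22. B and D advance.
Runoff: B is ranked above D on 37 ballots, D above B on 38.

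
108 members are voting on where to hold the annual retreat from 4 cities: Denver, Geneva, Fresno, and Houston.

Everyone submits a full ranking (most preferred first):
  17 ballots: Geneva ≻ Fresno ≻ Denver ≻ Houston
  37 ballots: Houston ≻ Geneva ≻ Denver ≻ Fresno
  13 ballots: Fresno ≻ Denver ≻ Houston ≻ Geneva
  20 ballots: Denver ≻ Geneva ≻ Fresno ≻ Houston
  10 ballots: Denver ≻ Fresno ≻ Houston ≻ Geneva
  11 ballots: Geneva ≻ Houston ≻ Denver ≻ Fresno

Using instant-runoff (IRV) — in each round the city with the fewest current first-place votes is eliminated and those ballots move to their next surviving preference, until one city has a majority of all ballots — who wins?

Denver

Round 1: Denver 30, Geneva 28, Fresno 13, Houston 37. Fresno eliminated.
Round 2: Denver 43, Geneva 28, Houston 37. Geneva eliminated.
Round 3: Denver 60, Houston 48. Denver has a majority (≥55).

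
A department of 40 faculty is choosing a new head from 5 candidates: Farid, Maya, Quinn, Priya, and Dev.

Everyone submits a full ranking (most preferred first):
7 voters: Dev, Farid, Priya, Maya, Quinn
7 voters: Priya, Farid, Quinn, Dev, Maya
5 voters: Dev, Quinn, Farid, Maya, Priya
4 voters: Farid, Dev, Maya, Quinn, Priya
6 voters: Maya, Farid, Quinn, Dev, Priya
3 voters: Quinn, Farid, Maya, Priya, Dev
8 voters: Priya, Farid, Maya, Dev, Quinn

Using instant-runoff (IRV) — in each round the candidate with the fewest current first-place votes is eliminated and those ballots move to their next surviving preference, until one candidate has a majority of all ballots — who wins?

Round 1: Farid 4, Maya 6, Quinn 3, Priya 15, Dev 12. Quinn eliminated.
Round 2: Farid 7, Maya 6, Priya 15, Dev 12. Maya eliminated.
Round 3: Farid 13, Priya 15, Dev 12. Dev eliminated.
Round 4: Farid 25, Priya 15. Farid has a majority (≥21).

Farid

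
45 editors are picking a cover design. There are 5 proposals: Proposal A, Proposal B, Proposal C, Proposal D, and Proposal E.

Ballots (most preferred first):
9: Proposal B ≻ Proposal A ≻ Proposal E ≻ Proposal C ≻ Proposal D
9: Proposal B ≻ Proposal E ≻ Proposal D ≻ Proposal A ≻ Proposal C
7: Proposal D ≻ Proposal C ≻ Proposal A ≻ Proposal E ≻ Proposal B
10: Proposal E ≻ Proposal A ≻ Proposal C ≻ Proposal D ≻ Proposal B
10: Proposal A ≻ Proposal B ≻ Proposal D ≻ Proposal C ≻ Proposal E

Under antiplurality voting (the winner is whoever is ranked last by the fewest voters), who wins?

Proposal A

Last-place votes: Proposal A 0, Proposal B 17, Proposal C 9, Proposal D 9, Proposal E 10.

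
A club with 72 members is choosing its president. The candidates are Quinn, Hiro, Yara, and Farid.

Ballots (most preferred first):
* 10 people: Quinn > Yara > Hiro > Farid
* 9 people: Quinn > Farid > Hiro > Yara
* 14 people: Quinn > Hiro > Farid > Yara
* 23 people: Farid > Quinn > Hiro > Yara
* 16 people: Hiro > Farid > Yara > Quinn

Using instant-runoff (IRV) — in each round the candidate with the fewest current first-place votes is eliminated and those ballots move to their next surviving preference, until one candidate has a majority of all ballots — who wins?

Farid

Round 1: Quinn 33, Hiro 16, Yara 0, Farid 23. Yara eliminated.
Round 2: Quinn 33, Hiro 16, Farid 23. Hiro eliminated.
Round 3: Quinn 33, Farid 39. Farid has a majority (≥37).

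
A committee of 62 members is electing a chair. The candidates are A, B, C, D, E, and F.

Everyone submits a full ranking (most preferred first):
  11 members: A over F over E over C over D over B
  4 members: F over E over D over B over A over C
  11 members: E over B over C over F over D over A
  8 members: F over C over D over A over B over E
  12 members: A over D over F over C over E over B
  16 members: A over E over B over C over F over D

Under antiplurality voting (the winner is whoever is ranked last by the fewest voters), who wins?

F

Last-place votes: A 11, B 23, C 4, D 16, E 8, F 0.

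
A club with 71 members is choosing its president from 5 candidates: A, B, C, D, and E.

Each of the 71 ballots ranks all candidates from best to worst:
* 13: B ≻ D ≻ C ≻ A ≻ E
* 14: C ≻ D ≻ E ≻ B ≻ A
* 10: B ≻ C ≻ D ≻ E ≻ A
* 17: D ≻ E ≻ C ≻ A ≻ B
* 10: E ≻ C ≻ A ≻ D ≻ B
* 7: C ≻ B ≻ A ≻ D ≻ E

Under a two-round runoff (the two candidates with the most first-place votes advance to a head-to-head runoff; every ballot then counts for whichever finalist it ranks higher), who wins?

Round 1 first-place votes: A 0, B 23, C 21, D 17, E 10. B and C advance.
Runoff: B is ranked above C on 23 ballots, C above B on 48.

C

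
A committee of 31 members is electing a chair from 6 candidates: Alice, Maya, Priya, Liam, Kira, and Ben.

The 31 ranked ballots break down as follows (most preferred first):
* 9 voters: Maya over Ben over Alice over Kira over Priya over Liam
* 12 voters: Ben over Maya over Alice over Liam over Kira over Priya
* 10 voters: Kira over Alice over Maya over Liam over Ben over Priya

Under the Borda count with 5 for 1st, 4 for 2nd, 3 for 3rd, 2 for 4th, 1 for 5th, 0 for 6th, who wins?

Alice: 9×3 + 12×3 + 10×4 = 103
Maya: 9×5 + 12×4 + 10×3 = 123
Priya: 9×1 + 12×0 + 10×0 = 9
Liam: 9×0 + 12×2 + 10×2 = 44
Kira: 9×2 + 12×1 + 10×5 = 80
Ben: 9×4 + 12×5 + 10×1 = 106

Maya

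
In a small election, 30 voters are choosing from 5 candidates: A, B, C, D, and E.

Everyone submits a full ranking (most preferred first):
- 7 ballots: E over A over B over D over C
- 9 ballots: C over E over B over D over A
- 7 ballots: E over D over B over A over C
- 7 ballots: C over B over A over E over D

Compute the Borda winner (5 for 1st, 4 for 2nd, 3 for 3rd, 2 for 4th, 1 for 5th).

A: 7×4 + 9×1 + 7×2 + 7×3 = 72
B: 7×3 + 9×3 + 7×3 + 7×4 = 97
C: 7×1 + 9×5 + 7×1 + 7×5 = 94
D: 7×2 + 9×2 + 7×4 + 7×1 = 67
E: 7×5 + 9×4 + 7×5 + 7×2 = 120

E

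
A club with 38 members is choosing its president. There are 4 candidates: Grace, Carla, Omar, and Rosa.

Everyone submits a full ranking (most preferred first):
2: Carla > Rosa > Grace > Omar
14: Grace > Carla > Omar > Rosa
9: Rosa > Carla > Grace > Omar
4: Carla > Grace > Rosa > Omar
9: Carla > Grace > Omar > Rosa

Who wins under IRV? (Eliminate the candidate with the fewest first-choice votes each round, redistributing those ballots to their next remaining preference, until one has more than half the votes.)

Round 1: Grace 14, Carla 15, Omar 0, Rosa 9. Omar eliminated.
Round 2: Grace 14, Carla 15, Rosa 9. Rosa eliminated.
Round 3: Grace 14, Carla 24. Carla has a majority (≥20).

Carla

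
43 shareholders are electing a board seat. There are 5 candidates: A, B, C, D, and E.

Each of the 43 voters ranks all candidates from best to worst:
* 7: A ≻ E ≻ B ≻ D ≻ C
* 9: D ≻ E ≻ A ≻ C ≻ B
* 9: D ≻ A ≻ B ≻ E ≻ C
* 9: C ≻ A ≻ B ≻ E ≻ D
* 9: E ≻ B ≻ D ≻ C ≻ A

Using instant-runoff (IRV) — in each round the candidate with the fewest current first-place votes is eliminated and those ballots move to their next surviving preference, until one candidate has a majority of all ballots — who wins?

Round 1: A 7, B 0, C 9, D 18, E 9. B eliminated.
Round 2: A 7, C 9, D 18, E 9. A eliminated.
Round 3: C 9, D 18, E 16. C eliminated.
Round 4: D 18, E 25. E has a majority (≥22).

E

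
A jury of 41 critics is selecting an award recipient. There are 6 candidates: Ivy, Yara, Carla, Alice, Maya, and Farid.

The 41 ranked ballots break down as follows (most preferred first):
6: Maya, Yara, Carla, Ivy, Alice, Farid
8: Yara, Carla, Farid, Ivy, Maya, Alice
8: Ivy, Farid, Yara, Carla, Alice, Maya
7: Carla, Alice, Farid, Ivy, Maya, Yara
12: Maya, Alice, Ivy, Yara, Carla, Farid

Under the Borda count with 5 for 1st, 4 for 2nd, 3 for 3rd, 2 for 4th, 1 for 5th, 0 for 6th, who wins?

Ivy: 6×2 + 8×2 + 8×5 + 7×2 + 12×3 = 118
Yara: 6×4 + 8×5 + 8×3 + 7×0 + 12×2 = 112
Carla: 6×3 + 8×4 + 8×2 + 7×5 + 12×1 = 113
Alice: 6×1 + 8×0 + 8×1 + 7×4 + 12×4 = 90
Maya: 6×5 + 8×1 + 8×0 + 7×1 + 12×5 = 105
Farid: 6×0 + 8×3 + 8×4 + 7×3 + 12×0 = 77

Ivy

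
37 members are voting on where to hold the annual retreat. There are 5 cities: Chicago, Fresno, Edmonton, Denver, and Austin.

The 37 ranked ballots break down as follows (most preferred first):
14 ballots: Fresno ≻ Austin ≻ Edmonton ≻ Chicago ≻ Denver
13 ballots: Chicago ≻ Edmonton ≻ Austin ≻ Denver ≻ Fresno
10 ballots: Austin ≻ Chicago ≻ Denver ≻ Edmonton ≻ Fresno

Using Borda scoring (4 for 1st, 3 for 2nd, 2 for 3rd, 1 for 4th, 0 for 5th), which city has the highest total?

Austin

Chicago: 14×1 + 13×4 + 10×3 = 96
Fresno: 14×4 + 13×0 + 10×0 = 56
Edmonton: 14×2 + 13×3 + 10×1 = 77
Denver: 14×0 + 13×1 + 10×2 = 33
Austin: 14×3 + 13×2 + 10×4 = 108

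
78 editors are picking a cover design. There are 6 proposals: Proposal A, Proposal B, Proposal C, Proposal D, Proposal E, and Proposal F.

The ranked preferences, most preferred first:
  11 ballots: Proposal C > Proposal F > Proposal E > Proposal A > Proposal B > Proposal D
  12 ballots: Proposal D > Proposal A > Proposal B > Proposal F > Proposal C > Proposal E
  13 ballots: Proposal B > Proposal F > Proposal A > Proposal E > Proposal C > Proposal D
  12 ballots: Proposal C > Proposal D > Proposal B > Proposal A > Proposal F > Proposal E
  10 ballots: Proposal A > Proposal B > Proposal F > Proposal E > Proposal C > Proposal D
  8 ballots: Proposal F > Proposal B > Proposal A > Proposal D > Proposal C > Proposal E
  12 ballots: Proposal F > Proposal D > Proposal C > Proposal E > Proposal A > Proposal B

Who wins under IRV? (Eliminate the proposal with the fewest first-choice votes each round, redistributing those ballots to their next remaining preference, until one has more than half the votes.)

Proposal B

Round 1: Proposal A 10, Proposal B 13, Proposal C 23, Proposal D 12, Proposal E 0, Proposal F 20. Proposal E eliminated.
Round 2: Proposal A 10, Proposal B 13, Proposal C 23, Proposal D 12, Proposal F 20. Proposal A eliminated.
Round 3: Proposal B 23, Proposal C 23, Proposal D 12, Proposal F 20. Proposal D eliminated.
Round 4: Proposal B 35, Proposal C 23, Proposal F 20. Proposal F eliminated.
Round 5: Proposal B 43, Proposal C 35. Proposal B has a majority (≥40).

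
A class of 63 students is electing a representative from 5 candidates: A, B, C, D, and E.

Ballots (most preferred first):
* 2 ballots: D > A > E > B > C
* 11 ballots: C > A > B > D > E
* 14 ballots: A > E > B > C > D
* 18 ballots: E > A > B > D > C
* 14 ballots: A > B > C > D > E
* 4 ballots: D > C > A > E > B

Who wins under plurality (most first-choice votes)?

First-place votes: A 28, B 0, C 11, D 6, E 18.

A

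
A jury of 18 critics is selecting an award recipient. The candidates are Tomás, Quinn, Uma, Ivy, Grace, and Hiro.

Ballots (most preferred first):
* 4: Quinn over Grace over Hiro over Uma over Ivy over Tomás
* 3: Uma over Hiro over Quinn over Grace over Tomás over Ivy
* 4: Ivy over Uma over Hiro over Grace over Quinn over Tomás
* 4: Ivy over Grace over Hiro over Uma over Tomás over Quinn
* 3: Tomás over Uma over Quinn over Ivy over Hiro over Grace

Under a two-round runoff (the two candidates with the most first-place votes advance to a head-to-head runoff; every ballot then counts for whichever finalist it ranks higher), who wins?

Quinn

Round 1 first-place votes: Tomás 3, Quinn 4, Uma 3, Ivy 8, Grace 0, Hiro 0. Ivy and Quinn advance.
Runoff: Ivy is ranked above Quinn on 8 ballots, Quinn above Ivy on 10.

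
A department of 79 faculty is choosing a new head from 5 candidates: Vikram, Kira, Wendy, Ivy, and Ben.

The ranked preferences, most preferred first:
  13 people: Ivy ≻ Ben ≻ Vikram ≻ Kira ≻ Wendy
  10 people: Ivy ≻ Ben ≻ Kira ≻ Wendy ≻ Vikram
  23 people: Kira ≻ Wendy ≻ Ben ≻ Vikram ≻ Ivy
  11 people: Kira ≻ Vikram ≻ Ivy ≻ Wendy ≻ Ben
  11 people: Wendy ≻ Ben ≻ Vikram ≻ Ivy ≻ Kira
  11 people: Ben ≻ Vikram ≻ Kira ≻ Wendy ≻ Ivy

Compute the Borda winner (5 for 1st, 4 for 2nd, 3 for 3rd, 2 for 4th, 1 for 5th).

Ben

Vikram: 13×3 + 10×1 + 23×2 + 11×4 + 11×3 + 11×4 = 216
Kira: 13×2 + 10×3 + 23×5 + 11×5 + 11×1 + 11×3 = 270
Wendy: 13×1 + 10×2 + 23×4 + 11×2 + 11×5 + 11×2 = 224
Ivy: 13×5 + 10×5 + 23×1 + 11×3 + 11×2 + 11×1 = 204
Ben: 13×4 + 10×4 + 23×3 + 11×1 + 11×4 + 11×5 = 271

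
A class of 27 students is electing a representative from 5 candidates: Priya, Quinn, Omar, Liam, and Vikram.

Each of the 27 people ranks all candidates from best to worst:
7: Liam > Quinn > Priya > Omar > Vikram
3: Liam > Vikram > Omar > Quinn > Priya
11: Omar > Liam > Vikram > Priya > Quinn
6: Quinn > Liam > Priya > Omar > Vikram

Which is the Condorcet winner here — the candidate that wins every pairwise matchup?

Liam

Liam vs Priya: 27–0
Liam vs Quinn: 21–6
Liam vs Omar: 16–11
Liam vs Vikram: 27–0
Liam beats every other candidate.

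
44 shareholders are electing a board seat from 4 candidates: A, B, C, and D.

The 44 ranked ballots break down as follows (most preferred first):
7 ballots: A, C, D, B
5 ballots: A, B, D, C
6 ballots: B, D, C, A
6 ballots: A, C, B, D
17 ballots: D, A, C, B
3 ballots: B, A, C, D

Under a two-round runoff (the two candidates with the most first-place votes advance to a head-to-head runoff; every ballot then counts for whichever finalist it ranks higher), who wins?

D

Round 1 first-place votes: A 18, B 9, C 0, D 17. A and D advance.
Runoff: A is ranked above D on 21 ballots, D above A on 23.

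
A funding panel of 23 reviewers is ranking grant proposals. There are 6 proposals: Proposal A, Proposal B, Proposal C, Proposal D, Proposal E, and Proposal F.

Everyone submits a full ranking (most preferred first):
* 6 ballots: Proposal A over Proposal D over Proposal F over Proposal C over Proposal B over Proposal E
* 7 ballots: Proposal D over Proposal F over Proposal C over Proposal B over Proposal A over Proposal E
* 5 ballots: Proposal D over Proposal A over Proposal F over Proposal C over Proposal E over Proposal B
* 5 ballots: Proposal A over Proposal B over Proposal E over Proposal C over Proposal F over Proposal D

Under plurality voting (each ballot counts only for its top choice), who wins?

Proposal D

First-place votes: Proposal A 11, Proposal B 0, Proposal C 0, Proposal D 12, Proposal E 0, Proposal F 0.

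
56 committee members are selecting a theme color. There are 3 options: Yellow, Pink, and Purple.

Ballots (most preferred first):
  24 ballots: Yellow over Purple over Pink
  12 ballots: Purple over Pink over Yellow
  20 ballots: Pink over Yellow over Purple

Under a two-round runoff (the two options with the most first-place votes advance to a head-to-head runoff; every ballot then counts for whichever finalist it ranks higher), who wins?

Pink

Round 1 first-place votes: Yellow 24, Pink 20, Purple 12. Yellow and Pink advance.
Runoff: Yellow is ranked above Pink on 24 ballots, Pink above Yellow on 32.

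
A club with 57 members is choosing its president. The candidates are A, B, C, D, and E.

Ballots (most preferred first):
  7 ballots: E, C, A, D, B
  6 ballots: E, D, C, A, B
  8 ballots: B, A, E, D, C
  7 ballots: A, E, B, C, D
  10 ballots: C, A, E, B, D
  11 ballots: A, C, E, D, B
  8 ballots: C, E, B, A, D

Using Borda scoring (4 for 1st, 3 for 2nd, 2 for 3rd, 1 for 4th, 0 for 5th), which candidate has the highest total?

E

A: 7×2 + 6×1 + 8×3 + 7×4 + 10×3 + 11×4 + 8×1 = 154
B: 7×0 + 6×0 + 8×4 + 7×2 + 10×1 + 11×0 + 8×2 = 72
C: 7×3 + 6×2 + 8×0 + 7×1 + 10×4 + 11×3 + 8×4 = 145
D: 7×1 + 6×3 + 8×1 + 7×0 + 10×0 + 11×1 + 8×0 = 44
E: 7×4 + 6×4 + 8×2 + 7×3 + 10×2 + 11×2 + 8×3 = 155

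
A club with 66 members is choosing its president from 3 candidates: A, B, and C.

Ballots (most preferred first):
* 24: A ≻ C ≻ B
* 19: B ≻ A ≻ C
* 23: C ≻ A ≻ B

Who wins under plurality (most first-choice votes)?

First-place votes: A 24, B 19, C 23.

A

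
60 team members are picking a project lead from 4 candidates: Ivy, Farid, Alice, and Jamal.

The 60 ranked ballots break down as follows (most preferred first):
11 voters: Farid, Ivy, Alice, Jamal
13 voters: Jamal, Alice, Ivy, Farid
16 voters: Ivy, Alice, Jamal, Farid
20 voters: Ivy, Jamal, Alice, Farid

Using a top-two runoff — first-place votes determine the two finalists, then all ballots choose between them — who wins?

Round 1 first-place votes: Ivy 36, Farid 11, Alice 0, Jamal 13. Ivy and Jamal advance.
Runoff: Ivy is ranked above Jamal on 47 ballots, Jamal above Ivy on 13.

Ivy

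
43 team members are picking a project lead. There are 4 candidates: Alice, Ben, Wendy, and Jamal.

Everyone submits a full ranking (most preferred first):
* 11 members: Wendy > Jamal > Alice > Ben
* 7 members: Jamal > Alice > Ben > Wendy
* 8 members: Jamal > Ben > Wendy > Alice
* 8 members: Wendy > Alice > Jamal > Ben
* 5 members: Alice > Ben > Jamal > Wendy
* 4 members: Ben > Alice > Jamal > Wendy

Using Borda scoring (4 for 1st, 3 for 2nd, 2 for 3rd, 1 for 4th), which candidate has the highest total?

Alice: 11×2 + 7×3 + 8×1 + 8×3 + 5×4 + 4×3 = 107
Ben: 11×1 + 7×2 + 8×3 + 8×1 + 5×3 + 4×4 = 88
Wendy: 11×4 + 7×1 + 8×2 + 8×4 + 5×1 + 4×1 = 108
Jamal: 11×3 + 7×4 + 8×4 + 8×2 + 5×2 + 4×2 = 127

Jamal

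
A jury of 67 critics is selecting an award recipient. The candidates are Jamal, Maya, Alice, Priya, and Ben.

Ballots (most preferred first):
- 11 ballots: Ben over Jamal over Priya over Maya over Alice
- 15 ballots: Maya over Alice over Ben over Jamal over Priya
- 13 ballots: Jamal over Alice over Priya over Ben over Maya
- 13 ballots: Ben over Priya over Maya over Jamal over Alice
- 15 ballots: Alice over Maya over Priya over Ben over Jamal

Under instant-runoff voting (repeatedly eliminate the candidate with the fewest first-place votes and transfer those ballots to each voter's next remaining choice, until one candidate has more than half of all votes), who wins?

Round 1: Jamal 13, Maya 15, Alice 15, Priya 0, Ben 24. Priya eliminated.
Round 2: Jamal 13, Maya 15, Alice 15, Ben 24. Jamal eliminated.
Round 3: Maya 15, Alice 28, Ben 24. Maya eliminated.
Round 4: Alice 43, Ben 24. Alice has a majority (≥34).

Alice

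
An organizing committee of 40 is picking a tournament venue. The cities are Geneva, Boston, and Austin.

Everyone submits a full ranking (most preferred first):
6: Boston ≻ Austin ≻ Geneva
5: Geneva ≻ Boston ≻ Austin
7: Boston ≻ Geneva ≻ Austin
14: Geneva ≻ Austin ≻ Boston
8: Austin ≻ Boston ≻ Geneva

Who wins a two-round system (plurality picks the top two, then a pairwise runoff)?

Round 1 first-place votes: Geneva 19, Boston 13, Austin 8. Geneva and Boston advance.
Runoff: Geneva is ranked above Boston on 19 ballots, Boston above Geneva on 21.

Boston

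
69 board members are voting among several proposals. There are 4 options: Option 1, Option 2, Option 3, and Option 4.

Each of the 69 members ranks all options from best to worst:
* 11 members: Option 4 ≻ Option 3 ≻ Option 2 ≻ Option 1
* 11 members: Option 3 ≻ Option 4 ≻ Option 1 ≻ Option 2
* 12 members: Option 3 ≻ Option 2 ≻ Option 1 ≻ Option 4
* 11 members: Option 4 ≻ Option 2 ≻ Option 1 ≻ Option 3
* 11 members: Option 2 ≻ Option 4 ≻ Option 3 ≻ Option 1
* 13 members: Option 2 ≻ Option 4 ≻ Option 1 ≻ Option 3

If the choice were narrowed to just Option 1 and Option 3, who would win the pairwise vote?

Option 3

Option 1 is ranked above Option 3 on 24 ballots; Option 3 above Option 1 on 45.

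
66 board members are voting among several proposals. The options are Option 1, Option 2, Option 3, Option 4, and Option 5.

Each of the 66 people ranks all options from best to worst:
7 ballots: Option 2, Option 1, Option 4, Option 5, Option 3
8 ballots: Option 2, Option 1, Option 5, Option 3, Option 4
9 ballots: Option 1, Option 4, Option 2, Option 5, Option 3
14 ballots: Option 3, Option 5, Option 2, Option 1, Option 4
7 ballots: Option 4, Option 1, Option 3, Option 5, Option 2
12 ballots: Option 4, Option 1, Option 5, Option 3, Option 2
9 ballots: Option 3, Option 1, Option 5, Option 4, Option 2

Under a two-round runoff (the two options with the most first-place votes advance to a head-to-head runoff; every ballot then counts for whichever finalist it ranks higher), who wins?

Round 1 first-place votes: Option 1 9, Option 2 15, Option 3 23, Option 4 19, Option 5 0. Option 3 and Option 4 advance.
Runoff: Option 3 is ranked above Option 4 on 31 ballots, Option 4 above Option 3 on 35.

Option 4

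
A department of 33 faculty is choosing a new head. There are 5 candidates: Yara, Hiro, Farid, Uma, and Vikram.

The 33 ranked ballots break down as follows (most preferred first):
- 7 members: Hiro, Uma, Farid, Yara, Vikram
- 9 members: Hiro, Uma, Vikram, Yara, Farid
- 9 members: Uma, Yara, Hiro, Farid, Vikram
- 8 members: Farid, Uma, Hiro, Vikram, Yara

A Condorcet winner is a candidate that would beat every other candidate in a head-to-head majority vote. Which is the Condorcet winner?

Uma vs Yara: 33–0
Uma vs Hiro: 17–16
Uma vs Farid: 25–8
Uma vs Vikram: 33–0
Uma beats every other candidate.

Uma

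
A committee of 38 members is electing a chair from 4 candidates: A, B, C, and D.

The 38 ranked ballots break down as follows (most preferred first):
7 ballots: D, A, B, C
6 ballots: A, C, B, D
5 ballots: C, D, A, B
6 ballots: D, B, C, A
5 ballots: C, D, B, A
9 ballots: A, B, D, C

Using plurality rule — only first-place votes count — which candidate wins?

A

First-place votes: A 15, B 0, C 10, D 13.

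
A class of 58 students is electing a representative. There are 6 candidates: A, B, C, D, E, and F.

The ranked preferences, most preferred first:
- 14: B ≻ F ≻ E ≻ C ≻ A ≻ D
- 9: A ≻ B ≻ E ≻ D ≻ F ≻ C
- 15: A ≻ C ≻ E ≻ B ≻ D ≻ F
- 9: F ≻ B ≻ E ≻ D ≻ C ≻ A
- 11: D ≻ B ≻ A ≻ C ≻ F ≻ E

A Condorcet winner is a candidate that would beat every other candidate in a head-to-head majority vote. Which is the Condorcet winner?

B vs A: 34–24
B vs C: 43–15
B vs D: 47–11
B vs E: 43–15
B vs F: 49–9
B beats every other candidate.

B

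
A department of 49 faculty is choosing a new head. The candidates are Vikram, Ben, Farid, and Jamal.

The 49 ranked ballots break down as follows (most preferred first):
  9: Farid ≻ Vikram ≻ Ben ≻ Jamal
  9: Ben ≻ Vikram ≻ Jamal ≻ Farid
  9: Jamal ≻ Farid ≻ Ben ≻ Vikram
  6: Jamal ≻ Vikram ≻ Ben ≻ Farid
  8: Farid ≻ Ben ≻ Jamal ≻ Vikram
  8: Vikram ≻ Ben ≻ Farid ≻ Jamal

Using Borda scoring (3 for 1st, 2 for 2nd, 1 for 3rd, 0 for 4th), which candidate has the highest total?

Ben

Vikram: 9×2 + 9×2 + 9×0 + 6×2 + 8×0 + 8×3 = 72
Ben: 9×1 + 9×3 + 9×1 + 6×1 + 8×2 + 8×2 = 83
Farid: 9×3 + 9×0 + 9×2 + 6×0 + 8×3 + 8×1 = 77
Jamal: 9×0 + 9×1 + 9×3 + 6×3 + 8×1 + 8×0 = 62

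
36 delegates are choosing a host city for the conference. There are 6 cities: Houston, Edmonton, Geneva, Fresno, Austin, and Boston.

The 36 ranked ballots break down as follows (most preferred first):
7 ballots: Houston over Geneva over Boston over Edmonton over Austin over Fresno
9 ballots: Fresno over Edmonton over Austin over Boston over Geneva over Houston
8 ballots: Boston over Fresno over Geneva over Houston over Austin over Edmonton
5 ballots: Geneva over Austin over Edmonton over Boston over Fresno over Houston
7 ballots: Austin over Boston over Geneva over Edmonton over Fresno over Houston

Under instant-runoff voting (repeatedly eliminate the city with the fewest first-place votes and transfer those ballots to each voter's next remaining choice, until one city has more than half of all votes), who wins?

Austin

Round 1: Houston 7, Edmonton 0, Geneva 5, Fresno 9, Austin 7, Boston 8. Edmonton eliminated.
Round 2: Houston 7, Geneva 5, Fresno 9, Austin 7, Boston 8. Geneva eliminated.
Round 3: Houston 7, Fresno 9, Austin 12, Boston 8. Houston eliminated.
Round 4: Fresno 9, Austin 12, Boston 15. Fresno eliminated.
Round 5: Austin 21, Boston 15. Austin has a majority (≥19).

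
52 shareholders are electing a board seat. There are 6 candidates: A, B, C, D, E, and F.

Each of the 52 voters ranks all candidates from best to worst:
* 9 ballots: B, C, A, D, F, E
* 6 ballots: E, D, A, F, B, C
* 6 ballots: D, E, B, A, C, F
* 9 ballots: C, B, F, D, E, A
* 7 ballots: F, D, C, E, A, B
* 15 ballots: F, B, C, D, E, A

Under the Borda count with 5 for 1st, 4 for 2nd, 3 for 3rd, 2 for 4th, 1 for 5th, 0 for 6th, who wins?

B

A: 9×3 + 6×3 + 6×2 + 9×0 + 7×1 + 15×0 = 64
B: 9×5 + 6×1 + 6×3 + 9×4 + 7×0 + 15×4 = 165
C: 9×4 + 6×0 + 6×1 + 9×5 + 7×3 + 15×3 = 153
D: 9×2 + 6×4 + 6×5 + 9×2 + 7×4 + 15×2 = 148
E: 9×0 + 6×5 + 6×4 + 9×1 + 7×2 + 15×1 = 92
F: 9×1 + 6×2 + 6×0 + 9×3 + 7×5 + 15×5 = 158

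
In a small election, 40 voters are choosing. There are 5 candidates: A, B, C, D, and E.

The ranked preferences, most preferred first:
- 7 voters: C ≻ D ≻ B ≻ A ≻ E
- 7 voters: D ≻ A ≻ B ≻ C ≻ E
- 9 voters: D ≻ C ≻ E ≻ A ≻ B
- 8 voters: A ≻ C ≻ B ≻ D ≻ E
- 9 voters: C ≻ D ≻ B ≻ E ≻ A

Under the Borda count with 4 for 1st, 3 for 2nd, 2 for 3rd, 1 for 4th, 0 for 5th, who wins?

A: 7×1 + 7×3 + 9×1 + 8×4 + 9×0 = 69
B: 7×2 + 7×2 + 9×0 + 8×2 + 9×2 = 62
C: 7×4 + 7×1 + 9×3 + 8×3 + 9×4 = 122
D: 7×3 + 7×4 + 9×4 + 8×1 + 9×3 = 120
E: 7×0 + 7×0 + 9×2 + 8×0 + 9×1 = 27

C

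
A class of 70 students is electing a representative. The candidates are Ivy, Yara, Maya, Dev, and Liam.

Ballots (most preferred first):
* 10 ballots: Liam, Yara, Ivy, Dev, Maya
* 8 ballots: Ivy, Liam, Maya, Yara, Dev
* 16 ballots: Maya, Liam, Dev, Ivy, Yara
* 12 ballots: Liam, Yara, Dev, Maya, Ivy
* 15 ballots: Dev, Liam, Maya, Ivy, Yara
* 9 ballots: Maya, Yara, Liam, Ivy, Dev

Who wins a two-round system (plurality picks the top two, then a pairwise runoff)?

Round 1 first-place votes: Ivy 8, Yara 0, Maya 25, Dev 15, Liam 22. Maya and Liam advance.
Runoff: Maya is ranked above Liam on 25 ballots, Liam above Maya on 45.

Liam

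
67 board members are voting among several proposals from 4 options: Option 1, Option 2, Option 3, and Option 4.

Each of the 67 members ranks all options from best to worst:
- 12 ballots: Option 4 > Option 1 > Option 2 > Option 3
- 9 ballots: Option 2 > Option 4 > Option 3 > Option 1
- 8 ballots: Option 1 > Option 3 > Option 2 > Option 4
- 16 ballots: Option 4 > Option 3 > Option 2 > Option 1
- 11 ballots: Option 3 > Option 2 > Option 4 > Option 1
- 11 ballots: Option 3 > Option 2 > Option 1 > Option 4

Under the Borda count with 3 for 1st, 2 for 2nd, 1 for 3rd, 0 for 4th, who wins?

Option 1: 12×2 + 9×0 + 8×3 + 16×0 + 11×0 + 11×1 = 59
Option 2: 12×1 + 9×3 + 8×1 + 16×1 + 11×2 + 11×2 = 107
Option 3: 12×0 + 9×1 + 8×2 + 16×2 + 11×3 + 11×3 = 123
Option 4: 12×3 + 9×2 + 8×0 + 16×3 + 11×1 + 11×0 = 113

Option 3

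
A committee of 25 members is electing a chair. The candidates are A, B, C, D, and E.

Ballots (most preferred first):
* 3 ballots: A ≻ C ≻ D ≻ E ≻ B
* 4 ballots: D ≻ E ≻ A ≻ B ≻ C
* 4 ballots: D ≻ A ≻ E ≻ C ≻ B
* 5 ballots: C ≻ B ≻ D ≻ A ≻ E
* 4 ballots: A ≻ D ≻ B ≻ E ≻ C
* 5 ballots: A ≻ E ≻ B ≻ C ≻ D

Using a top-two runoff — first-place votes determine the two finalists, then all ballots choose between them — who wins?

Round 1 first-place votes: A 12, B 0, C 5, D 8, E 0. A and D advance.
Runoff: A is ranked above D on 12 ballots, D above A on 13.

D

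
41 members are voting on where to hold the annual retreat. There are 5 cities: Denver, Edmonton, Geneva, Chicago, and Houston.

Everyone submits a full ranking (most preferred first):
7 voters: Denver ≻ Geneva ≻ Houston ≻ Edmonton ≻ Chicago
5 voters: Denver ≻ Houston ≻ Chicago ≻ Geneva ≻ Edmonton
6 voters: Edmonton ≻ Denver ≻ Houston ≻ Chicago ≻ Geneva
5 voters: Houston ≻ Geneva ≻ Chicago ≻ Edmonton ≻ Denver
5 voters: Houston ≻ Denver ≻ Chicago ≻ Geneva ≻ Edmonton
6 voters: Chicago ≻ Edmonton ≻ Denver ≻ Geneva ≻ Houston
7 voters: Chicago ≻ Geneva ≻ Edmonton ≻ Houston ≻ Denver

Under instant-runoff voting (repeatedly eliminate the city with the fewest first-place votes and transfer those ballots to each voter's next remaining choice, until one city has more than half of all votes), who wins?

Denver

Round 1: Denver 12, Edmonton 6, Geneva 0, Chicago 13, Houston 10. Geneva eliminated.
Round 2: Denver 12, Edmonton 6, Chicago 13, Houston 10. Edmonton eliminated.
Round 3: Denver 18, Chicago 13, Houston 10. Houston eliminated.
Round 4: Denver 23, Chicago 18. Denver has a majority (≥21).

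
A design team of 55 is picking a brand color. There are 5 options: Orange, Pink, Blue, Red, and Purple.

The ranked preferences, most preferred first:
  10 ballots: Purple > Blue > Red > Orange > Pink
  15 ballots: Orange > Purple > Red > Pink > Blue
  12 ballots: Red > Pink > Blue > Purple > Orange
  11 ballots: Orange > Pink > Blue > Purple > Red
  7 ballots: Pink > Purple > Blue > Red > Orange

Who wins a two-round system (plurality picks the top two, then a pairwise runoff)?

Red

Round 1 first-place votes: Orange 26, Pink 7, Blue 0, Red 12, Purple 10. Orange and Red advance.
Runoff: Orange is ranked above Red on 26 ballots, Red above Orange on 29.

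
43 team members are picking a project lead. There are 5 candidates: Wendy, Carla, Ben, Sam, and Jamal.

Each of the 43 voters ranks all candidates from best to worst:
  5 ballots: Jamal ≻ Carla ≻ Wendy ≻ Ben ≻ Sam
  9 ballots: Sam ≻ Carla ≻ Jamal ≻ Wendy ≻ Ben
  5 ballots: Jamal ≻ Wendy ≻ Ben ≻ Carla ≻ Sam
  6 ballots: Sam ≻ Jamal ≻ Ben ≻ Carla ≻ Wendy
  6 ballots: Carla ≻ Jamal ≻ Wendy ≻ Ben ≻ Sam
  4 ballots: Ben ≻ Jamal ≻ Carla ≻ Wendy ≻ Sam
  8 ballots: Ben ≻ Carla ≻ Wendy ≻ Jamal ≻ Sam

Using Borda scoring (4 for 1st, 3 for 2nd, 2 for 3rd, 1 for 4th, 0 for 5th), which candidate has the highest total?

Wendy: 5×2 + 9×1 + 5×3 + 6×0 + 6×2 + 4×1 + 8×2 = 66
Carla: 5×3 + 9×3 + 5×1 + 6×1 + 6×4 + 4×2 + 8×3 = 109
Ben: 5×1 + 9×0 + 5×2 + 6×2 + 6×1 + 4×4 + 8×4 = 81
Sam: 5×0 + 9×4 + 5×0 + 6×4 + 6×0 + 4×0 + 8×0 = 60
Jamal: 5×4 + 9×2 + 5×4 + 6×3 + 6×3 + 4×3 + 8×1 = 114

Jamal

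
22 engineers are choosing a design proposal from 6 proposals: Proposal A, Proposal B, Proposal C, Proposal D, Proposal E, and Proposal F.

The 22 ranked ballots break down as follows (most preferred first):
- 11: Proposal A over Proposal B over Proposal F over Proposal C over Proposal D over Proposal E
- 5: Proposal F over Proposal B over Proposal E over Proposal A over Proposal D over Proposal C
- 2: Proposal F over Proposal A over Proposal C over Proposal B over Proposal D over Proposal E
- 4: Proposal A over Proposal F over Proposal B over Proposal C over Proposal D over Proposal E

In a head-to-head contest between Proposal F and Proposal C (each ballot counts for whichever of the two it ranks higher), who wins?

Proposal F

Proposal F is ranked above Proposal C on 22 ballots; Proposal C above Proposal F on 0.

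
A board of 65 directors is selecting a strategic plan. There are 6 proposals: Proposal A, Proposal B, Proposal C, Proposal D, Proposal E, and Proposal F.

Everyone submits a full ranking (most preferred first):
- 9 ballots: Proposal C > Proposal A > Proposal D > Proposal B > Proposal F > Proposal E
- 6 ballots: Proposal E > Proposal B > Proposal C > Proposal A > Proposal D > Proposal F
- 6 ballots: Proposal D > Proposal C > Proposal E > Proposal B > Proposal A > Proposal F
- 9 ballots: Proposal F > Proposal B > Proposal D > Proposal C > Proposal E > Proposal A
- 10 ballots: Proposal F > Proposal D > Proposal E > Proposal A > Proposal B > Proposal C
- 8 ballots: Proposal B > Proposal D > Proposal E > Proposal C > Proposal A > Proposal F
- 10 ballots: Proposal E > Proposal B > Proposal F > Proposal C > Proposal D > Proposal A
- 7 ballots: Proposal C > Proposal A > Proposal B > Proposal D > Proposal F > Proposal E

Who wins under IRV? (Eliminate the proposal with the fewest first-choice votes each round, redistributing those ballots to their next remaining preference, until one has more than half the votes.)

Round 1: Proposal A 0, Proposal B 8, Proposal C 16, Proposal D 6, Proposal E 16, Proposal F 19. Proposal A eliminated.
Round 2: Proposal B 8, Proposal C 16, Proposal D 6, Proposal E 16, Proposal F 19. Proposal D eliminated.
Round 3: Proposal B 8, Proposal C 22, Proposal E 16, Proposal F 19. Proposal B eliminated.
Round 4: Proposal C 22, Proposal E 24, Proposal F 19. Proposal F eliminated.
Round 5: Proposal C 31, Proposal E 34. Proposal E has a majority (≥33).

Proposal E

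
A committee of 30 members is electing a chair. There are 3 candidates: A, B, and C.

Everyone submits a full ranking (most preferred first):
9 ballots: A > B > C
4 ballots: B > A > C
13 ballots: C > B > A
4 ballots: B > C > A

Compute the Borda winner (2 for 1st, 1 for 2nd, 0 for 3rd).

A: 9×2 + 4×1 + 13×0 + 4×0 = 22
B: 9×1 + 4×2 + 13×1 + 4×2 = 38
C: 9×0 + 4×0 + 13×2 + 4×1 = 30

B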